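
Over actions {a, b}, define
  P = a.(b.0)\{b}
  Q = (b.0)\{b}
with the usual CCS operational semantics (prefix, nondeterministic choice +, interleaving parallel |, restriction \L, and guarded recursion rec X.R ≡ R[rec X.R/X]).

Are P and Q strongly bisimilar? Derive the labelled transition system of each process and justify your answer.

P ≁ Q

LTS(P): 2 reachable states
  u0 = a.(b.0)\{b} → -a-> u1
  u1 = (b.0)\{b} → (no moves)
LTS(Q): 1 reachable states
  v0 = (b.0)\{b} → (no moves)
Coarsest stable partition (strong bisimilarity classes):
  B0 = {u0}
  B1 = {u1, v0}
u0 ∈ B0, v0 ∈ B1 → different blocks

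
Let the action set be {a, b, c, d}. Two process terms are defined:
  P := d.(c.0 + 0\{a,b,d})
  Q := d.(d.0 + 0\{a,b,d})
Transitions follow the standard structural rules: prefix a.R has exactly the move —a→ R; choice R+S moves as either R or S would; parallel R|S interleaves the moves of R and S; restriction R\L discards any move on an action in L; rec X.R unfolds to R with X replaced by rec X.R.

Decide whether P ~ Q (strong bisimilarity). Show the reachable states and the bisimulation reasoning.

LTS(P): 3 reachable states
  p0 = d.(c.0 + 0\{a,b,d}) | ··d··> p1
  p1 = c.0 + 0\{a,b,d} | ··c··> p2
  p2 = 0 | deadlocked
LTS(Q): 3 reachable states
  q0 = d.(d.0 + 0\{a,b,d}) | ··d··> q1
  q1 = d.0 + 0\{a,b,d} | ··d··> q2
  q2 = 0 | deadlocked
Coarsest stable partition (strong bisimilarity classes):
  B0 = {p0}
  B1 = {p1}
  B2 = {p2, q2}
  B3 = {q0}
  B4 = {q1}
p0 ∈ B0, q0 ∈ B3 → different blocks

NO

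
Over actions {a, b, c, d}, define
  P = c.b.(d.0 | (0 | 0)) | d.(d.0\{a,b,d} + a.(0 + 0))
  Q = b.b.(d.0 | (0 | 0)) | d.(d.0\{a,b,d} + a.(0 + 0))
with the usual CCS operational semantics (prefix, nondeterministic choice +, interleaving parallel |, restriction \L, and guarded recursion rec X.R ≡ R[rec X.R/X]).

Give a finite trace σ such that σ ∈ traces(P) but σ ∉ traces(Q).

LTS(P): 16 reachable states
  p0 = c.b.(d.0 | (0 | 0)) | d.(d.0\{a,b,d} + a.(0 + 0)) :: =c=> p1, =d=> p2
  p1 = b.(d.0 | (0 | 0)) | d.(d.0\{a,b,d} + a.(0 + 0)) :: =b=> p3, =d=> p4
  p2 = c.b.(d.0 | (0 | 0)) | (d.0\{a,b,d} + a.(0 + 0)) :: =a=> p5, =c=> p4, =d=> p6
  p3 = d.0 | (0 | 0) | d.(d.0\{a,b,d} + a.(0 + 0)) :: =d=> p7, =d=> p8
  p4 = b.(d.0 | (0 | 0)) | (d.0\{a,b,d} + a.(0 + 0)) :: =a=> p9, =b=> p8, =d=> p10
  p5 = c.b.(d.0 | (0 | 0)) | (0 + 0) :: =c=> p9
  p6 = c.b.(d.0 | (0 | 0)) | 0\{a,b,d} :: =c=> p10
  p7 = 0 | (0 | 0) | d.(d.0\{a,b,d} + a.(0 + 0)) :: =d=> p11
  p8 = d.0 | (0 | 0) | (d.0\{a,b,d} + a.(0 + 0)) :: =a=> p12, =d=> p11, =d=> p13
  p9 = b.(d.0 | (0 | 0)) | (0 + 0) :: =b=> p12
  p10 = b.(d.0 | (0 | 0)) | 0\{a,b,d} :: =b=> p13
  p11 = 0 | (0 | 0) | (d.0\{a,b,d} + a.(0 + 0)) :: =a=> p14, =d=> p15
  p12 = d.0 | (0 | 0) | (0 + 0) :: =d=> p14
  p13 = d.0 | (0 | 0) | 0\{a,b,d} :: =d=> p15
  p14 = 0 | (0 | 0) | (0 + 0) :: stopped
  p15 = 0 | (0 | 0) | 0\{a,b,d} :: stopped
LTS(Q): 16 reachable states
  q0 = b.b.(d.0 | (0 | 0)) | d.(d.0\{a,b,d} + a.(0 + 0)) :: =b=> q1, =d=> q2
  q1 = b.(d.0 | (0 | 0)) | d.(d.0\{a,b,d} + a.(0 + 0)) :: =b=> q3, =d=> q4
  q2 = b.b.(d.0 | (0 | 0)) | (d.0\{a,b,d} + a.(0 + 0)) :: =a=> q5, =b=> q4, =d=> q6
  q3 = d.0 | (0 | 0) | d.(d.0\{a,b,d} + a.(0 + 0)) :: =d=> q7, =d=> q8
  q4 = b.(d.0 | (0 | 0)) | (d.0\{a,b,d} + a.(0 + 0)) :: =a=> q9, =b=> q8, =d=> q10
  q5 = b.b.(d.0 | (0 | 0)) | (0 + 0) :: =b=> q9
  q6 = b.b.(d.0 | (0 | 0)) | 0\{a,b,d} :: =b=> q10
  q7 = 0 | (0 | 0) | d.(d.0\{a,b,d} + a.(0 + 0)) :: =d=> q11
  q8 = d.0 | (0 | 0) | (d.0\{a,b,d} + a.(0 + 0)) :: =a=> q12, =d=> q11, =d=> q13
  q9 = b.(d.0 | (0 | 0)) | (0 + 0) :: =b=> q12
  q10 = b.(d.0 | (0 | 0)) | 0\{a,b,d} :: =b=> q13
  q11 = 0 | (0 | 0) | (d.0\{a,b,d} + a.(0 + 0)) :: =a=> q14, =d=> q15
  q12 = d.0 | (0 | 0) | (0 + 0) :: =d=> q14
  q13 = d.0 | (0 | 0) | 0\{a,b,d} :: =d=> q15
  q14 = 0 | (0 | 0) | (0 + 0) :: stopped
  q15 = 0 | (0 | 0) | 0\{a,b,d} :: stopped
Run σ = ⟨c⟩ on P: start {p0}
  [1] c ⇒ {p1}
  — P admits the full trace.
Run σ = ⟨c⟩ on Q: start {q0}
  [1] c ⇒ ∅ (Q stuck)

c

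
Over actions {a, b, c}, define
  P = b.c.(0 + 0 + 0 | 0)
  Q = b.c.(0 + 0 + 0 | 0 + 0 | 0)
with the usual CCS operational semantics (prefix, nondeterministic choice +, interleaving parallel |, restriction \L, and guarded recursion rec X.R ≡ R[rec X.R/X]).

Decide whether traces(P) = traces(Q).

P's transition system — 3 states:
  s0 = b.c.(0 + 0 + 0 | 0) has moves —b→ s1
  s1 = c.(0 + 0 + 0 | 0) has moves —c→ s2
  s2 = 0 + 0 + 0 | 0 has moves stopped
Q's transition system — 3 states:
  t0 = b.c.(0 + 0 + 0 | 0 + 0 | 0) has moves —b→ t1
  t1 = c.(0 + 0 + 0 | 0 + 0 | 0) has moves —c→ t2
  t2 = 0 + 0 + 0 | 0 + 0 | 0 has moves stopped
Coarsest stable partition (strong bisimilarity classes):
  B0 = {s0, t0}
  B1 = {s1, t1}
  B2 = {s2, t2}
s0 ∈ B0, t0 ∈ B0 → same block
Bisimilar ⇒ trace-equivalent.

YES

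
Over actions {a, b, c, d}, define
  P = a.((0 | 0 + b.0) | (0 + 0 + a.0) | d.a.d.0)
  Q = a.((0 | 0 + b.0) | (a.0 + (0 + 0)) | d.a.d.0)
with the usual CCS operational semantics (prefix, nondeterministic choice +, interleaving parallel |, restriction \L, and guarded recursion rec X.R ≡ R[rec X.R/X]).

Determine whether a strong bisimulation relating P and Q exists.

bisimilar

Reachable graph of P (17 states):
  p0 = a.((0 | 0 + b.0) | (0 + 0 + a.0) | d.a.d.0) :: --a--▸ p1
  p1 = (0 | 0 + b.0) | (0 + 0 + a.0) | d.a.d.0 :: --a--▸ p2, --b--▸ p3, --d--▸ p4
  p2 = (0 | 0 + b.0) | 0 | d.a.d.0 :: --b--▸ p5, --d--▸ p6
  p3 = 0 | (0 + 0 + a.0) | d.a.d.0 :: --a--▸ p5, --d--▸ p7
  p4 = (0 | 0 + b.0) | (0 + 0 + a.0) | a.d.0 :: --a--▸ p6, --a--▸ p8, --b--▸ p7
  p5 = 0 | 0 | d.a.d.0 :: --d--▸ p9
  p6 = (0 | 0 + b.0) | 0 | a.d.0 :: --a--▸ p10, --b--▸ p9
  p7 = 0 | (0 + 0 + a.0) | a.d.0 :: --a--▸ p11, --a--▸ p9
  p8 = (0 | 0 + b.0) | (0 + 0 + a.0) | d.0 :: --a--▸ p10, --b--▸ p11, --d--▸ p12
  p9 = 0 | 0 | a.d.0 :: --a--▸ p13
  p10 = (0 | 0 + b.0) | 0 | d.0 :: --b--▸ p13, --d--▸ p14
  p11 = 0 | (0 + 0 + a.0) | d.0 :: --a--▸ p13, --d--▸ p15
  p12 = (0 | 0 + b.0) | (0 + 0 + a.0) | 0 :: --a--▸ p14, --b--▸ p15
  p13 = 0 | 0 | d.0 :: --d--▸ p16
  p14 = (0 | 0 + b.0) | 0 | 0 :: --b--▸ p16
  p15 = 0 | (0 + 0 + a.0) | 0 :: --a--▸ p16
  p16 = 0 | 0 | 0 :: deadlocked
Reachable graph of Q (17 states):
  q0 = a.((0 | 0 + b.0) | (a.0 + (0 + 0)) | d.a.d.0) :: --a--▸ q1
  q1 = (0 | 0 + b.0) | (a.0 + (0 + 0)) | d.a.d.0 :: --a--▸ q2, --b--▸ q3, --d--▸ q4
  q2 = (0 | 0 + b.0) | 0 | d.a.d.0 :: --b--▸ q5, --d--▸ q6
  q3 = 0 | (a.0 + (0 + 0)) | d.a.d.0 :: --a--▸ q5, --d--▸ q7
  q4 = (0 | 0 + b.0) | (a.0 + (0 + 0)) | a.d.0 :: --a--▸ q6, --a--▸ q8, --b--▸ q7
  q5 = 0 | 0 | d.a.d.0 :: --d--▸ q9
  q6 = (0 | 0 + b.0) | 0 | a.d.0 :: --a--▸ q10, --b--▸ q9
  q7 = 0 | (a.0 + (0 + 0)) | a.d.0 :: --a--▸ q11, --a--▸ q9
  q8 = (0 | 0 + b.0) | (a.0 + (0 + 0)) | d.0 :: --a--▸ q10, --b--▸ q11, --d--▸ q12
  q9 = 0 | 0 | a.d.0 :: --a--▸ q13
  q10 = (0 | 0 + b.0) | 0 | d.0 :: --b--▸ q13, --d--▸ q14
  q11 = 0 | (a.0 + (0 + 0)) | d.0 :: --a--▸ q13, --d--▸ q15
  q12 = (0 | 0 + b.0) | (a.0 + (0 + 0)) | 0 :: --a--▸ q14, --b--▸ q15
  q13 = 0 | 0 | d.0 :: --d--▸ q16
  q14 = (0 | 0 + b.0) | 0 | 0 :: --b--▸ q16
  q15 = 0 | (a.0 + (0 + 0)) | 0 :: --a--▸ q16
  q16 = 0 | 0 | 0 :: deadlocked
Bisimilarity quotient blocks:
  B0 = {p0, q0}
  B1 = {p1, q1}
  B2 = {p2, q2}
  B3 = {p6, q6}
  B4 = {p10, q10}
  B5 = {p13, q13}
  B6 = {p16, q16}
  B7 = {p14, q14}
  B8 = {p9, q9}
  B9 = {p5, q5}
  B10 = {p3, q3}
  B11 = {p7, q7}
  B12 = {p11, q11}
  B13 = {p15, q15}
  B14 = {p4, q4}
  B15 = {p8, q8}
  B16 = {p12, q12}
p0 ∈ B0, q0 ∈ B0 → same block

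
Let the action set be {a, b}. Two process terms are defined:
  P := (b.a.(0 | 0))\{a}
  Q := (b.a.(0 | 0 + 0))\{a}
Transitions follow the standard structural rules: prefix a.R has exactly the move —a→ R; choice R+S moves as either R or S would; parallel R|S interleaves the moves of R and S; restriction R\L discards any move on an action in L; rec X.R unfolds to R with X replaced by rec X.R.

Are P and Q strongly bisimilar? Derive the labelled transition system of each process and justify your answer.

P's transition system — 2 states:
  s0 = (b.a.(0 | 0))\{a} :: --b--▸ s1
  s1 = (a.(0 | 0))\{a} :: deadlocked
Q's transition system — 2 states:
  t0 = (b.a.(0 | 0 + 0))\{a} :: --b--▸ t1
  t1 = (a.(0 | 0 + 0))\{a} :: deadlocked
Coarsest stable partition (strong bisimilarity classes):
  B0 = {s0, t0}
  B1 = {s1, t1}
s0 ∈ B0, t0 ∈ B0 → same block

P ~ Q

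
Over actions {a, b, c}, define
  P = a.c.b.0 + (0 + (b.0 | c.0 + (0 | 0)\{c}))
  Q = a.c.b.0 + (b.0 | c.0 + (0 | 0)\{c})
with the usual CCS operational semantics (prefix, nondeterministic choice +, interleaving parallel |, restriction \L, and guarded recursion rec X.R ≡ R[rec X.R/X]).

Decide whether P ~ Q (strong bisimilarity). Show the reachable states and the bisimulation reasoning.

bisimilar

Reachable graph of P (7 states):
  s0 = a.c.b.0 + (0 + (b.0 | c.0 + (0 | 0)\{c})) :: -a-> s1, -b-> s2, -c-> s3
  s1 = c.b.0 :: -c-> s4
  s2 = 0 | c.0 :: -c-> s5
  s3 = b.0 | 0 :: -b-> s5
  s4 = b.0 :: -b-> s6
  s5 = 0 | 0 :: ·
  s6 = 0 :: ·
Reachable graph of Q (7 states):
  t0 = a.c.b.0 + (b.0 | c.0 + (0 | 0)\{c}) :: -a-> t1, -b-> t2, -c-> t3
  t1 = c.b.0 :: -c-> t4
  t2 = 0 | c.0 :: -c-> t5
  t3 = b.0 | 0 :: -b-> t5
  t4 = b.0 :: -b-> t6
  t5 = 0 | 0 :: ·
  t6 = 0 :: ·
Partition-refinement fixed point:
  B0 = {s0, t0}
  B1 = {s1, t1}
  B2 = {s3, s4, t3, t4}
  B3 = {s5, s6, t5, t6}
  B4 = {s2, t2}
s0 ∈ B0, t0 ∈ B0 → same block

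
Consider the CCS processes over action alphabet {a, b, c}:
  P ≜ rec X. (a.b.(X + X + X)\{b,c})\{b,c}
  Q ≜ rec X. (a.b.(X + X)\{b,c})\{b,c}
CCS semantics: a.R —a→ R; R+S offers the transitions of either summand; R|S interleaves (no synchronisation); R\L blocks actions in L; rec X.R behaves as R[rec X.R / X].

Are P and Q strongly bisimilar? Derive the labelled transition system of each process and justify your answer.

LTS(P): 2 reachable states
  u0 = rec X. (a.b.(X + X + X)\{b,c})\{b,c} ⊢ =a=> u1
  u1 = (b.((rec X. (a.b.(X + X + X)\{b,c})\{b,c}) + (rec X. (a.b.(X + X + X)\{b,c})\{b,c}) + (rec X. (a.b.(X + X + X)\{b,c})\{b,c}))\{b,c})\{b,c} ⊢ stopped
LTS(Q): 2 reachable states
  v0 = rec X. (a.b.(X + X)\{b,c})\{b,c} ⊢ =a=> v1
  v1 = (b.((rec X. (a.b.(X + X)\{b,c})\{b,c}) + (rec X. (a.b.(X + X)\{b,c})\{b,c}))\{b,c})\{b,c} ⊢ stopped
Partition-refinement fixed point:
  B0 = {u0, v0}
  B1 = {u1, v1}
u0 ∈ B0, v0 ∈ B0 → same block

bisimilar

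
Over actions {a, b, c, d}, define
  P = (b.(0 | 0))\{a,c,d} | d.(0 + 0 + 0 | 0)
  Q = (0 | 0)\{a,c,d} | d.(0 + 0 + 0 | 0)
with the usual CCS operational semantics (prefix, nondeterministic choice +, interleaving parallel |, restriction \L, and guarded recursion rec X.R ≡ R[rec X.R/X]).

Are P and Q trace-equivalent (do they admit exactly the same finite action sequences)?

NO — witness ⟨b⟩

Reachable graph of P (4 states):
  m0 = (b.(0 | 0))\{a,c,d} | d.(0 + 0 + 0 | 0) | —b→ m1, —d→ m2
  m1 = (0 | 0)\{a,c,d} | d.(0 + 0 + 0 | 0) | —d→ m3
  m2 = (b.(0 | 0))\{a,c,d} | (0 + 0 + 0 | 0) | —b→ m3
  m3 = (0 | 0)\{a,c,d} | (0 + 0 + 0 | 0) | stopped
Reachable graph of Q (2 states):
  n0 = (0 | 0)\{a,c,d} | d.(0 + 0 + 0 | 0) | —d→ n1
  n1 = (0 | 0)\{a,c,d} | (0 + 0 + 0 | 0) | stopped
Trace ⟨b⟩ through P, begin at {m0}:
  [1] b ⇒ {m1}
  ✓ P
Trace ⟨b⟩ through Q, begin at {n0}:
  [1] b ⇒ ∅ (Q stuck)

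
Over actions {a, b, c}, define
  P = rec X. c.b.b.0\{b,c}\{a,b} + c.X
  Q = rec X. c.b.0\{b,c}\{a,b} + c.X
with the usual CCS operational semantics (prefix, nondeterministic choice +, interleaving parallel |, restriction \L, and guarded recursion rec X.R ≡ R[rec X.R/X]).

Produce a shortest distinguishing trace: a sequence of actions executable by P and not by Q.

cbb

LTS(P): 4 reachable states
  m0 = rec X. c.b.b.0\{b,c}\{a,b} + c.X → --c--▸ m0, --c--▸ m1
  m1 = b.b.0\{b,c}\{a,b} → --b--▸ m2
  m2 = b.0\{b,c}\{a,b} → --b--▸ m3
  m3 = 0\{b,c}\{a,b} → (no moves)
LTS(Q): 3 reachable states
  n0 = rec X. c.b.0\{b,c}\{a,b} + c.X → --c--▸ n0, --c--▸ n1
  n1 = b.0\{b,c}\{a,b} → --b--▸ n2
  n2 = 0\{b,c}\{a,b} → (no moves)
Run σ = ⟨cbb⟩ on P: start {m0}
  step 1 (c): {m0, m1}
  step 2 (b): {m2}
  step 3 (b): {m3}
  ✓ P
Run σ = ⟨cbb⟩ on Q: start {n0}
  step 1 (c): {n0, n1}
  step 2 (b): {n2}
  step 3 (b): ∅ (Q stuck)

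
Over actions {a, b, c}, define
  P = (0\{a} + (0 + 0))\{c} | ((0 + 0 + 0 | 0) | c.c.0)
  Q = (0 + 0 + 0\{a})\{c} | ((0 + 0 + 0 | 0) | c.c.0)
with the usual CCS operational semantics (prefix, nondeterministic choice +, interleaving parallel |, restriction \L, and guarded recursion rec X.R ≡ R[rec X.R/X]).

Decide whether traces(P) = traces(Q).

YES

LTS(P): 3 reachable states
  m0 = (0\{a} + (0 + 0))\{c} | ((0 + 0 + 0 | 0) | c.c.0) has moves =c=> m1
  m1 = (0\{a} + (0 + 0))\{c} | ((0 + 0 + 0 | 0) | c.0) has moves =c=> m2
  m2 = (0\{a} + (0 + 0))\{c} | ((0 + 0 + 0 | 0) | 0) has moves ∅
LTS(Q): 3 reachable states
  n0 = (0 + 0 + 0\{a})\{c} | ((0 + 0 + 0 | 0) | c.c.0) has moves =c=> n1
  n1 = (0 + 0 + 0\{a})\{c} | ((0 + 0 + 0 | 0) | c.0) has moves =c=> n2
  n2 = (0 + 0 + 0\{a})\{c} | ((0 + 0 + 0 | 0) | 0) has moves ∅
Partition-refinement fixed point:
  B0 = {m0, n0}
  B1 = {m1, n1}
  B2 = {m2, n2}
m0 ∈ B0, n0 ∈ B0 → same block
Bisimilar ⇒ trace-equivalent.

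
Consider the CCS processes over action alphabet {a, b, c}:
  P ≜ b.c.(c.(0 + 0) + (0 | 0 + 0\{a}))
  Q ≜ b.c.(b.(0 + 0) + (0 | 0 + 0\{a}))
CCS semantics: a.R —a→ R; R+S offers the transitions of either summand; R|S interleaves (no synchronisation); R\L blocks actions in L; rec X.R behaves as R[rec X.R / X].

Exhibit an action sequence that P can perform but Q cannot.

bcc

Reachable graph of P (4 states):
  p0 = b.c.(c.(0 + 0) + (0 | 0 + 0\{a})) :: =b=> p1
  p1 = c.(c.(0 + 0) + (0 | 0 + 0\{a})) :: =c=> p2
  p2 = c.(0 + 0) + (0 | 0 + 0\{a}) :: =c=> p3
  p3 = 0 + 0 :: deadlocked
Reachable graph of Q (4 states):
  q0 = b.c.(b.(0 + 0) + (0 | 0 + 0\{a})) :: =b=> q1
  q1 = c.(b.(0 + 0) + (0 | 0 + 0\{a})) :: =c=> q2
  q2 = b.(0 + 0) + (0 | 0 + 0\{a}) :: =b=> q3
  q3 = 0 + 0 :: deadlocked
Run σ = ⟨bcc⟩ on P: start {p0}
  [1] b ⇒ {p1}
  [2] c ⇒ {p2}
  [3] c ⇒ {p3}
  ✓ P
Run σ = ⟨bcc⟩ on Q: start {q0}
  [1] b ⇒ {q1}
  [2] c ⇒ {q2}
  [3] c ⇒ ∅  — Q cannot continue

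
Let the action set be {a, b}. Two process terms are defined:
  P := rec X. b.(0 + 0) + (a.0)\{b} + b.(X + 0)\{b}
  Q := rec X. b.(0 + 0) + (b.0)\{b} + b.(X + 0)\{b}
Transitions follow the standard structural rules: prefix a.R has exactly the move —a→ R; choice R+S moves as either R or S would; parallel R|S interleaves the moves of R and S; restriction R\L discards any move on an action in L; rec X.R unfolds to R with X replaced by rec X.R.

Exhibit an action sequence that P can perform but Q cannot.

LTS(P): 5 reachable states
  m0 = rec X. b.(0 + 0) + (a.0)\{b} + b.(X + 0)\{b} has moves —a→ m1, —b→ m2, —b→ m3
  m1 = 0\{b} has moves ∅
  m2 = ((rec X. b.(0 + 0) + (a.0)\{b} + b.(X + 0)\{b}) + 0)\{b} has moves —a→ m4
  m3 = 0 + 0 has moves ∅
  m4 = 0\{b}\{b} has moves ∅
LTS(Q): 3 reachable states
  n0 = rec X. b.(0 + 0) + (b.0)\{b} + b.(X + 0)\{b} has moves —b→ n1, —b→ n2
  n1 = ((rec X. b.(0 + 0) + (b.0)\{b} + b.(X + 0)\{b}) + 0)\{b} has moves ∅
  n2 = 0 + 0 has moves ∅
Run σ = ⟨a⟩ on P: start {m0}
  [1] a ⇒ {m1}
  ✓ P
Run σ = ⟨a⟩ on Q: start {n0}
  [1] a ⇒ ∅ (Q stuck)

a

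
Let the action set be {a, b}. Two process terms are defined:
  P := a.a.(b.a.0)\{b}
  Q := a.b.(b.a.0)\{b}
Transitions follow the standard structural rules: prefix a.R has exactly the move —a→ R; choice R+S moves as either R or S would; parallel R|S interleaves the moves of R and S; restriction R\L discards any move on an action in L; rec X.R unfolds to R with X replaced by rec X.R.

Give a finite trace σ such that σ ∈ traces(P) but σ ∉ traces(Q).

aa

LTS(P): 3 reachable states
  p0 = a.a.(b.a.0)\{b} | -a-> p1
  p1 = a.(b.a.0)\{b} | -a-> p2
  p2 = (b.a.0)\{b} | deadlocked
LTS(Q): 3 reachable states
  q0 = a.b.(b.a.0)\{b} | -a-> q1
  q1 = b.(b.a.0)\{b} | -b-> q2
  q2 = (b.a.0)\{b} | deadlocked
Trace ⟨aa⟩ through P, begin at {p0}:
  step 1 (a): {p1}
  step 2 (a): {p2}
  — P admits the full trace.
Trace ⟨aa⟩ through Q, begin at {q0}:
  step 1 (a): {q1}
  step 2 (a): ∅ (Q stuck)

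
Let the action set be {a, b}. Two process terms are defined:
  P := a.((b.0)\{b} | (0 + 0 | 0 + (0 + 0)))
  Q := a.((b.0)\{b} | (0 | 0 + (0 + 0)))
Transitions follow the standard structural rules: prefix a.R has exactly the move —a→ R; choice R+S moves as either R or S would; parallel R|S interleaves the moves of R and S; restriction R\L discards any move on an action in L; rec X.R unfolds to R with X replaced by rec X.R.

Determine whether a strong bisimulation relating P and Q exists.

P's transition system — 2 states:
  s0 = a.((b.0)\{b} | (0 + 0 | 0 + (0 + 0))) ⊢ -a-> s1
  s1 = (b.0)\{b} | (0 + 0 | 0 + (0 + 0)) ⊢ ∅
Q's transition system — 2 states:
  t0 = a.((b.0)\{b} | (0 | 0 + (0 + 0))) ⊢ -a-> t1
  t1 = (b.0)\{b} | (0 | 0 + (0 + 0)) ⊢ ∅
Bisimilarity quotient blocks:
  B0 = {s0, t0}
  B1 = {s1, t1}
s0 ∈ B0, t0 ∈ B0 → same block

P ~ Q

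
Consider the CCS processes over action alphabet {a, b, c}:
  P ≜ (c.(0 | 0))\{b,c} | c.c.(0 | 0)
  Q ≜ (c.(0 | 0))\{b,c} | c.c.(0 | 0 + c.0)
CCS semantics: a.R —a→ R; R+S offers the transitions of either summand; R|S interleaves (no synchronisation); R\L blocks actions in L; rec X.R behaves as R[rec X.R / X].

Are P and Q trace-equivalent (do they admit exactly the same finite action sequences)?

LTS(P): 3 reachable states
  s0 = (c.(0 | 0))\{b,c} | c.c.(0 | 0) has moves —c→ s1
  s1 = (c.(0 | 0))\{b,c} | c.(0 | 0) has moves —c→ s2
  s2 = (c.(0 | 0))\{b,c} | (0 | 0) has moves ∅
LTS(Q): 4 reachable states
  t0 = (c.(0 | 0))\{b,c} | c.c.(0 | 0 + c.0) has moves —c→ t1
  t1 = (c.(0 | 0))\{b,c} | c.(0 | 0 + c.0) has moves —c→ t2
  t2 = (c.(0 | 0))\{b,c} | (0 | 0 + c.0) has moves —c→ t3
  t3 = (c.(0 | 0))\{b,c} | 0 has moves ∅
Executing ccc from Q (initial set {t0}):
  after c @ step 1: {t1}
  after c @ step 2: {t2}
  after c @ step 3: {t3}
  ✓ Q
Executing ccc from P (initial set {s0}):
  after c @ step 1: {s1}
  after c @ step 2: {s2}
  after c @ step 3: ∅ (P stuck)

traces(P) ≠ traces(Q) — witness ⟨ccc⟩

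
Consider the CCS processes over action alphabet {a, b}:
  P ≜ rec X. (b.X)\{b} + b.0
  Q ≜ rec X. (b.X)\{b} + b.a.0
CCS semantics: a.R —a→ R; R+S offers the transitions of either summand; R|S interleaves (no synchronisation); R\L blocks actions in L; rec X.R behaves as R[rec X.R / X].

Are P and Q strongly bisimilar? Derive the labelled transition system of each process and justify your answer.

NO

Reachable graph of P (2 states):
  u0 = rec X. (b.X)\{b} + b.0 | -b-> u1
  u1 = 0 | ·
Reachable graph of Q (3 states):
  v0 = rec X. (b.X)\{b} + b.a.0 | -b-> v1
  v1 = a.0 | -a-> v2
  v2 = 0 | ·
Partition-refinement fixed point:
  B0 = {u0}
  B1 = {u1, v2}
  B2 = {v0}
  B3 = {v1}
u0 ∈ B0, v0 ∈ B2 → different blocks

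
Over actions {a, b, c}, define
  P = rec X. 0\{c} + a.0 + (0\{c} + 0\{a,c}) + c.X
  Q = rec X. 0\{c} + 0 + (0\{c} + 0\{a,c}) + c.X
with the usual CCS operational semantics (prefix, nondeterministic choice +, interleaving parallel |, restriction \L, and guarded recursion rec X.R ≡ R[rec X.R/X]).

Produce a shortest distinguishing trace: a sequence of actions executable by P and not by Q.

LTS(P): 2 reachable states
  s0 = rec X. 0\{c} + a.0 + (0\{c} + 0\{a,c}) + c.X | --a--▸ s1, --c--▸ s0
  s1 = 0 | ·
LTS(Q): 1 reachable states
  t0 = rec X. 0\{c} + 0 + (0\{c} + 0\{a,c}) + c.X | --c--▸ t0
Run σ = ⟨a⟩ on P: start {s0}
  step 1 (a): {s1}
  P completes σ.
Run σ = ⟨a⟩ on Q: start {t0}
  step 1 (a): no successor for Q

a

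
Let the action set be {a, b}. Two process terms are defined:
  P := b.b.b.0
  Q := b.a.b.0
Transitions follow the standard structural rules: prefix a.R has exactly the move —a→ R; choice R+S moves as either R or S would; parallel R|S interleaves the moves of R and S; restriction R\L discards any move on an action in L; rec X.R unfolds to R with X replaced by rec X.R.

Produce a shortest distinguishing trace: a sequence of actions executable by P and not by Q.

bb

P's transition system — 4 states:
  s0 = b.b.b.0 | —b→ s1
  s1 = b.b.0 | —b→ s2
  s2 = b.0 | —b→ s3
  s3 = 0 | (no moves)
Q's transition system — 4 states:
  t0 = b.a.b.0 | —b→ t1
  t1 = a.b.0 | —a→ t2
  t2 = b.0 | —b→ t3
  t3 = 0 | (no moves)
Trace ⟨bb⟩ through P, begin at {s0}:
  [1] b ⇒ {s1}
  [2] b ⇒ {s2}
  P completes σ.
Trace ⟨bb⟩ through Q, begin at {t0}:
  [1] b ⇒ {t1}
  [2] b ⇒ ∅  — Q cannot continue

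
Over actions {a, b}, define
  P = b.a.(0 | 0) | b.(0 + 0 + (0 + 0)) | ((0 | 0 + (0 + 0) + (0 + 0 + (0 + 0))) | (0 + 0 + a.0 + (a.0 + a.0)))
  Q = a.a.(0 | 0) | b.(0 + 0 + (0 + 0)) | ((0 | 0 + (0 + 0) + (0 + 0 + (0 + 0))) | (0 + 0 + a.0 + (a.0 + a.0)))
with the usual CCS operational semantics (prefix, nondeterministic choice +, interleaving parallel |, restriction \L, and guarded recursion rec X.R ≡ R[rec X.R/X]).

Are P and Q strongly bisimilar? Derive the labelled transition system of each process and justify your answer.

LTS(P): 12 reachable states
  m0 = b.a.(0 | 0) | b.(0 + 0 + (0 + 0)) | ((0 | 0 + (0 + 0) + (0 + 0 + (0 + 0))) | (0 + 0 + a.0 + (a.0 + a.0))) | -a-> m1, -b-> m2, -b-> m3
  m1 = b.a.(0 | 0) | b.(0 + 0 + (0 + 0)) | ((0 | 0 + (0 + 0) + (0 + 0 + (0 + 0))) | 0) | -b-> m4, -b-> m5
  m2 = a.(0 | 0) | b.(0 + 0 + (0 + 0)) | ((0 | 0 + (0 + 0) + (0 + 0 + (0 + 0))) | (0 + 0 + a.0 + (a.0 + a.0))) | -a-> m4, -a-> m6, -b-> m7
  m3 = b.a.(0 | 0) | (0 + 0 + (0 + 0)) | ((0 | 0 + (0 + 0) + (0 + 0 + (0 + 0))) | (0 + 0 + a.0 + (a.0 + a.0))) | -a-> m5, -b-> m7
  m4 = a.(0 | 0) | b.(0 + 0 + (0 + 0)) | ((0 | 0 + (0 + 0) + (0 + 0 + (0 + 0))) | 0) | -a-> m8, -b-> m9
  m5 = b.a.(0 | 0) | (0 + 0 + (0 + 0)) | ((0 | 0 + (0 + 0) + (0 + 0 + (0 + 0))) | 0) | -b-> m9
  m6 = 0 | 0 | b.(0 + 0 + (0 + 0)) | ((0 | 0 + (0 + 0) + (0 + 0 + (0 + 0))) | (0 + 0 + a.0 + (a.0 + a.0))) | -a-> m8, -b-> m10
  m7 = a.(0 | 0) | (0 + 0 + (0 + 0)) | ((0 | 0 + (0 + 0) + (0 + 0 + (0 + 0))) | (0 + 0 + a.0 + (a.0 + a.0))) | -a-> m10, -a-> m9
  m8 = 0 | 0 | b.(0 + 0 + (0 + 0)) | ((0 | 0 + (0 + 0) + (0 + 0 + (0 + 0))) | 0) | -b-> m11
  m9 = a.(0 | 0) | (0 + 0 + (0 + 0)) | ((0 | 0 + (0 + 0) + (0 + 0 + (0 + 0))) | 0) | -a-> m11
  m10 = 0 | 0 | (0 + 0 + (0 + 0)) | ((0 | 0 + (0 + 0) + (0 + 0 + (0 + 0))) | (0 + 0 + a.0 + (a.0 + a.0))) | -a-> m11
  m11 = 0 | 0 | (0 + 0 + (0 + 0)) | ((0 | 0 + (0 + 0) + (0 + 0 + (0 + 0))) | 0) | (no moves)
LTS(Q): 12 reachable states
  n0 = a.a.(0 | 0) | b.(0 + 0 + (0 + 0)) | ((0 | 0 + (0 + 0) + (0 + 0 + (0 + 0))) | (0 + 0 + a.0 + (a.0 + a.0))) | -a-> n1, -a-> n2, -b-> n3
  n1 = a.(0 | 0) | b.(0 + 0 + (0 + 0)) | ((0 | 0 + (0 + 0) + (0 + 0 + (0 + 0))) | (0 + 0 + a.0 + (a.0 + a.0))) | -a-> n4, -a-> n5, -b-> n6
  n2 = a.a.(0 | 0) | b.(0 + 0 + (0 + 0)) | ((0 | 0 + (0 + 0) + (0 + 0 + (0 + 0))) | 0) | -a-> n5, -b-> n7
  n3 = a.a.(0 | 0) | (0 + 0 + (0 + 0)) | ((0 | 0 + (0 + 0) + (0 + 0 + (0 + 0))) | (0 + 0 + a.0 + (a.0 + a.0))) | -a-> n6, -a-> n7
  n4 = 0 | 0 | b.(0 + 0 + (0 + 0)) | ((0 | 0 + (0 + 0) + (0 + 0 + (0 + 0))) | (0 + 0 + a.0 + (a.0 + a.0))) | -a-> n8, -b-> n9
  n5 = a.(0 | 0) | b.(0 + 0 + (0 + 0)) | ((0 | 0 + (0 + 0) + (0 + 0 + (0 + 0))) | 0) | -a-> n8, -b-> n10
  n6 = a.(0 | 0) | (0 + 0 + (0 + 0)) | ((0 | 0 + (0 + 0) + (0 + 0 + (0 + 0))) | (0 + 0 + a.0 + (a.0 + a.0))) | -a-> n10, -a-> n9
  n7 = a.a.(0 | 0) | (0 + 0 + (0 + 0)) | ((0 | 0 + (0 + 0) + (0 + 0 + (0 + 0))) | 0) | -a-> n10
  n8 = 0 | 0 | b.(0 + 0 + (0 + 0)) | ((0 | 0 + (0 + 0) + (0 + 0 + (0 + 0))) | 0) | -b-> n11
  n9 = 0 | 0 | (0 + 0 + (0 + 0)) | ((0 | 0 + (0 + 0) + (0 + 0 + (0 + 0))) | (0 + 0 + a.0 + (a.0 + a.0))) | -a-> n11
  n10 = a.(0 | 0) | (0 + 0 + (0 + 0)) | ((0 | 0 + (0 + 0) + (0 + 0 + (0 + 0))) | 0) | -a-> n11
  n11 = 0 | 0 | (0 + 0 + (0 + 0)) | ((0 | 0 + (0 + 0) + (0 + 0 + (0 + 0))) | 0) | (no moves)
Bisimilarity quotient blocks:
  B0 = {m0}
  B1 = {m1}
  B2 = {m5}
  B3 = {m10, m9, n10, n9}
  B4 = {m11, n11}
  B5 = {m4, m6, n4, n5}
  B6 = {m8, n8}
  B7 = {m2, n1, n2}
  B8 = {m7, n6, n7}
  B9 = {m3}
  B10 = {n0}
  B11 = {n3}
m0 ∈ B0, n0 ∈ B10 → different blocks

P ≁ Q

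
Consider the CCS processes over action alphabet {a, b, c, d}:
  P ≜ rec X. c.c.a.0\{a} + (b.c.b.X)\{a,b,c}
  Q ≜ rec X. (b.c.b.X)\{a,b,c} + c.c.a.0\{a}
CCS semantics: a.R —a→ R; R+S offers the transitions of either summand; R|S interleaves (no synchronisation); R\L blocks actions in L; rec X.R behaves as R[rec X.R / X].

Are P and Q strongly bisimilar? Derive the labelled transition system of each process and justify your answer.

P's transition system — 4 states:
  u0 = rec X. c.c.a.0\{a} + (b.c.b.X)\{a,b,c} → --c--▸ u1
  u1 = c.a.0\{a} → --c--▸ u2
  u2 = a.0\{a} → --a--▸ u3
  u3 = 0\{a} → stopped
Q's transition system — 4 states:
  v0 = rec X. (b.c.b.X)\{a,b,c} + c.c.a.0\{a} → --c--▸ v1
  v1 = c.a.0\{a} → --c--▸ v2
  v2 = a.0\{a} → --a--▸ v3
  v3 = 0\{a} → stopped
Partition-refinement fixed point:
  B0 = {u0, v0}
  B1 = {u1, v1}
  B2 = {u2, v2}
  B3 = {u3, v3}
u0 ∈ B0, v0 ∈ B0 → same block

P ~ Q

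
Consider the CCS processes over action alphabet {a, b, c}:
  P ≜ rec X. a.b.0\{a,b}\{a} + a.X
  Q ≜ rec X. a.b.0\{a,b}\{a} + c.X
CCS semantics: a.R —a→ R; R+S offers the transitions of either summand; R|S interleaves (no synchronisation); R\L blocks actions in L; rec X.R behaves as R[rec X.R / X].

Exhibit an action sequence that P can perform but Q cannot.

aa

P's transition system — 3 states:
  m0 = rec X. a.b.0\{a,b}\{a} + a.X → —a→ m0, —a→ m1
  m1 = b.0\{a,b}\{a} → —b→ m2
  m2 = 0\{a,b}\{a} → deadlocked
Q's transition system — 3 states:
  n0 = rec X. a.b.0\{a,b}\{a} + c.X → —a→ n1, —c→ n0
  n1 = b.0\{a,b}\{a} → —b→ n2
  n2 = 0\{a,b}\{a} → deadlocked
Executing aa from P (initial set {m0}):
  after a @ step 1: {m0, m1}
  after a @ step 2: {m0, m1}
  ✓ P
Executing aa from Q (initial set {n0}):
  after a @ step 1: {n1}
  after a @ step 2: ∅  — Q cannot continue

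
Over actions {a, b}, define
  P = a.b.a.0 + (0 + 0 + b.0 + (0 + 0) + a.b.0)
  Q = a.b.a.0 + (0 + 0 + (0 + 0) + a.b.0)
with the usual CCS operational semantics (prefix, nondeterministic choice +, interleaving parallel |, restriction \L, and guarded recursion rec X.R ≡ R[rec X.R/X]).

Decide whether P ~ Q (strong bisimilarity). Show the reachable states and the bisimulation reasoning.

not bisimilar

P's transition system — 5 states:
  u0 = a.b.a.0 + (0 + 0 + b.0 + (0 + 0) + a.b.0) has moves ··a··> u1, ··a··> u2, ··b··> u3
  u1 = b.0 has moves ··b··> u3
  u2 = b.a.0 has moves ··b··> u4
  u3 = 0 has moves (no moves)
  u4 = a.0 has moves ··a··> u3
Q's transition system — 5 states:
  v0 = a.b.a.0 + (0 + 0 + (0 + 0) + a.b.0) has moves ··a··> v1, ··a··> v2
  v1 = b.0 has moves ··b··> v3
  v2 = b.a.0 has moves ··b··> v4
  v3 = 0 has moves (no moves)
  v4 = a.0 has moves ··a··> v3
Partition-refinement fixed point:
  B0 = {u0}
  B1 = {u3, v3}
  B2 = {u1, v1}
  B3 = {u2, v2}
  B4 = {u4, v4}
  B5 = {v0}
u0 ∈ B0, v0 ∈ B5 → different blocks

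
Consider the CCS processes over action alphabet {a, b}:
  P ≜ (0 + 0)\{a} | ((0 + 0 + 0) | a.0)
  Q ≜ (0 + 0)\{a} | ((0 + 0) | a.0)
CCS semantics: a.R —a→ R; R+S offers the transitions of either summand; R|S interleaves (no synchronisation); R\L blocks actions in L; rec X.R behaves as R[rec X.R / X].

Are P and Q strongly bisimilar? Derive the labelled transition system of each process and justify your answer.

YES

P's transition system — 2 states:
  u0 = (0 + 0)\{a} | ((0 + 0 + 0) | a.0) :: —a→ u1
  u1 = (0 + 0)\{a} | ((0 + 0 + 0) | 0) :: ·
Q's transition system — 2 states:
  v0 = (0 + 0)\{a} | ((0 + 0) | a.0) :: —a→ v1
  v1 = (0 + 0)\{a} | ((0 + 0) | 0) :: ·
Bisimilarity quotient blocks:
  B0 = {u0, v0}
  B1 = {u1, v1}
u0 ∈ B0, v0 ∈ B0 → same block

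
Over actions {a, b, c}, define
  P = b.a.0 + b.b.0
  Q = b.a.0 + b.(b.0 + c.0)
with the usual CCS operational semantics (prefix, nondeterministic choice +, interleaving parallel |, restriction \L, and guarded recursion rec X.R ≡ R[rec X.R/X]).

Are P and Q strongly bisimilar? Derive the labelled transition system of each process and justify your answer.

not bisimilar

P's transition system — 4 states:
  u0 = b.a.0 + b.b.0 :: -b-> u1, -b-> u2
  u1 = a.0 :: -a-> u3
  u2 = b.0 :: -b-> u3
  u3 = 0 :: deadlocked
Q's transition system — 4 states:
  v0 = b.a.0 + b.(b.0 + c.0) :: -b-> v1, -b-> v2
  v1 = a.0 :: -a-> v3
  v2 = b.0 + c.0 :: -b-> v3, -c-> v3
  v3 = 0 :: deadlocked
Partition-refinement fixed point:
  B0 = {u0}
  B1 = {u1, v1}
  B2 = {u3, v3}
  B3 = {u2}
  B4 = {v0}
  B5 = {v2}
u0 ∈ B0, v0 ∈ B4 → different blocks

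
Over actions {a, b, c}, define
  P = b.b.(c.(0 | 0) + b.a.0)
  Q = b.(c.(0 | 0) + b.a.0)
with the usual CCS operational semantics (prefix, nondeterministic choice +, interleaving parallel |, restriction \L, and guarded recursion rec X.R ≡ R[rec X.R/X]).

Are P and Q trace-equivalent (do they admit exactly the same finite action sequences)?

NO — witness ⟨bbb⟩

P's transition system — 6 states:
  p0 = b.b.(c.(0 | 0) + b.a.0) :: --b--▸ p1
  p1 = b.(c.(0 | 0) + b.a.0) :: --b--▸ p2
  p2 = c.(0 | 0) + b.a.0 :: --b--▸ p3, --c--▸ p4
  p3 = a.0 :: --a--▸ p5
  p4 = 0 | 0 :: stopped
  p5 = 0 :: stopped
Q's transition system — 5 states:
  q0 = b.(c.(0 | 0) + b.a.0) :: --b--▸ q1
  q1 = c.(0 | 0) + b.a.0 :: --b--▸ q2, --c--▸ q3
  q2 = a.0 :: --a--▸ q4
  q3 = 0 | 0 :: stopped
  q4 = 0 :: stopped
Run σ = ⟨bbb⟩ on P: start {p0}
  step 1 (b): {p1}
  step 2 (b): {p2}
  step 3 (b): {p3}
  — P admits the full trace.
Run σ = ⟨bbb⟩ on Q: start {q0}
  step 1 (b): {q1}
  step 2 (b): {q2}
  step 3 (b): no successor for Q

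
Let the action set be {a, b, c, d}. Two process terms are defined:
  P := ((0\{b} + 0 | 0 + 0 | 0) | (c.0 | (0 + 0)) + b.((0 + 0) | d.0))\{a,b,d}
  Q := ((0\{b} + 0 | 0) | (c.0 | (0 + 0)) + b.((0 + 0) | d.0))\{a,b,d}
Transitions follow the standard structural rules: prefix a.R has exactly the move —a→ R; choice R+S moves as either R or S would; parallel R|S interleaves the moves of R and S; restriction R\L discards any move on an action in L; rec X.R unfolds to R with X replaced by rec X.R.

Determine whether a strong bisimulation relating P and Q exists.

P's transition system — 2 states:
  u0 = ((0\{b} + 0 | 0 + 0 | 0) | (c.0 | (0 + 0)) + b.((0 + 0) | d.0))\{a,b,d} | --c--▸ u1
  u1 = ((0\{b} + 0 | 0 + 0 | 0) | (0 | (0 + 0)))\{a,b,d} | ∅
Q's transition system — 2 states:
  v0 = ((0\{b} + 0 | 0) | (c.0 | (0 + 0)) + b.((0 + 0) | d.0))\{a,b,d} | --c--▸ v1
  v1 = ((0\{b} + 0 | 0) | (0 | (0 + 0)))\{a,b,d} | ∅
Partition-refinement fixed point:
  B0 = {u0, v0}
  B1 = {u1, v1}
u0 ∈ B0, v0 ∈ B0 → same block

YES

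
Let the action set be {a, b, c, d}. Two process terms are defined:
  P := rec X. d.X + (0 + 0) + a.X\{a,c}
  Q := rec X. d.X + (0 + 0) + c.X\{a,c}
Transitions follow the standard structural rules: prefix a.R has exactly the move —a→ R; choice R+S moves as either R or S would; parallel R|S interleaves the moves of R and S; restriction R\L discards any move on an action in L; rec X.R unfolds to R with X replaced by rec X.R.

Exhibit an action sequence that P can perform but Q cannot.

a

Reachable graph of P (2 states):
  u0 = rec X. d.X + (0 + 0) + a.X\{a,c} → ··a··> u1, ··d··> u0
  u1 = (rec X. d.X + (0 + 0) + a.X\{a,c})\{a,c} → ··d··> u1
Reachable graph of Q (2 states):
  v0 = rec X. d.X + (0 + 0) + c.X\{a,c} → ··c··> v1, ··d··> v0
  v1 = (rec X. d.X + (0 + 0) + c.X\{a,c})\{a,c} → ··d··> v1
Trace ⟨a⟩ through P, begin at {u0}:
  [1] a ⇒ {u1}
  ✓ P
Trace ⟨a⟩ through Q, begin at {v0}:
  [1] a ⇒ no successor for Q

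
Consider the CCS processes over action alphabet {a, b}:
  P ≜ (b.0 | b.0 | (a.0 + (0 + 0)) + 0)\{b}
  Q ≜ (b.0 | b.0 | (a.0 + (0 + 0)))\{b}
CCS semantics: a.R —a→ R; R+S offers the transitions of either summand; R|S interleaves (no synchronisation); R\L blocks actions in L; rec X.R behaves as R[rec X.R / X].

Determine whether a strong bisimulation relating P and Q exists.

YES

P's transition system — 2 states:
  u0 = (b.0 | b.0 | (a.0 + (0 + 0)) + 0)\{b} has moves =a=> u1
  u1 = (b.0 | b.0 | 0)\{b} has moves deadlocked
Q's transition system — 2 states:
  v0 = (b.0 | b.0 | (a.0 + (0 + 0)))\{b} has moves =a=> v1
  v1 = (b.0 | b.0 | 0)\{b} has moves deadlocked
Partition-refinement fixed point:
  B0 = {u0, v0}
  B1 = {u1, v1}
u0 ∈ B0, v0 ∈ B0 → same block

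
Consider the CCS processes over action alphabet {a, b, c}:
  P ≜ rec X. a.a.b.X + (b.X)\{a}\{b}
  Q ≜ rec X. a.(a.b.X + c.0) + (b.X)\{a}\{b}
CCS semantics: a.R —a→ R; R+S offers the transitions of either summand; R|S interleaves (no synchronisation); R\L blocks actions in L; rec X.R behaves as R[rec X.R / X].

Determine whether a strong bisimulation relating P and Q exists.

not bisimilar

LTS(P): 3 reachable states
  p0 = rec X. a.a.b.X + (b.X)\{a}\{b} ⊢ -a-> p1
  p1 = a.b.(rec X. a.a.b.X + (b.X)\{a}\{b}) ⊢ -a-> p2
  p2 = b.(rec X. a.a.b.X + (b.X)\{a}\{b}) ⊢ -b-> p0
LTS(Q): 4 reachable states
  q0 = rec X. a.(a.b.X + c.0) + (b.X)\{a}\{b} ⊢ -a-> q1
  q1 = a.b.(rec X. a.(a.b.X + c.0) + (b.X)\{a}\{b}) + c.0 ⊢ -a-> q2, -c-> q3
  q2 = b.(rec X. a.(a.b.X + c.0) + (b.X)\{a}\{b}) ⊢ -b-> q0
  q3 = 0 ⊢ deadlocked
Coarsest stable partition (strong bisimilarity classes):
  B0 = {p0}
  B1 = {p1}
  B2 = {p2}
  B3 = {q0}
  B4 = {q1}
  B5 = {q2}
  B6 = {q3}
p0 ∈ B0, q0 ∈ B3 → different blocks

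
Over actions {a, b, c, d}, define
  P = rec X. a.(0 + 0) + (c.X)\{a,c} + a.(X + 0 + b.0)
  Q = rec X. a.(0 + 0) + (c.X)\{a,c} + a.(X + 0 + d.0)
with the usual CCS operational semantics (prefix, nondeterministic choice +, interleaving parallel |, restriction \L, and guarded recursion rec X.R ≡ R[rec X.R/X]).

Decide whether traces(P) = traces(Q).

trace-distinct — witness ⟨ab⟩

Reachable graph of P (4 states):
  m0 = rec X. a.(0 + 0) + (c.X)\{a,c} + a.(X + 0 + b.0) has moves —a→ m1, —a→ m2
  m1 = (rec X. a.(0 + 0) + (c.X)\{a,c} + a.(X + 0 + b.0)) + 0 + b.0 has moves —a→ m1, —a→ m2, —b→ m3
  m2 = 0 + 0 has moves ·
  m3 = 0 has moves ·
Reachable graph of Q (4 states):
  n0 = rec X. a.(0 + 0) + (c.X)\{a,c} + a.(X + 0 + d.0) has moves —a→ n1, —a→ n2
  n1 = (rec X. a.(0 + 0) + (c.X)\{a,c} + a.(X + 0 + d.0)) + 0 + d.0 has moves —a→ n1, —a→ n2, —d→ n3
  n2 = 0 + 0 has moves ·
  n3 = 0 has moves ·
Trace ⟨ab⟩ through P, begin at {m0}:
  [1] a ⇒ {m1, m2}
  [2] b ⇒ {m3}
  P completes σ.
Trace ⟨ab⟩ through Q, begin at {n0}:
  [1] a ⇒ {n1, n2}
  [2] b ⇒ ∅ (Q stuck)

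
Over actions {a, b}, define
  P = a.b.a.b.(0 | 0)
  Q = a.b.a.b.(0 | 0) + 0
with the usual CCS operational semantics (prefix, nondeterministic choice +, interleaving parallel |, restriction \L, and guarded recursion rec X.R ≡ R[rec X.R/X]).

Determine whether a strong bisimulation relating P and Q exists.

Reachable graph of P (5 states):
  u0 = a.b.a.b.(0 | 0) :: ··a··> u1
  u1 = b.a.b.(0 | 0) :: ··b··> u2
  u2 = a.b.(0 | 0) :: ··a··> u3
  u3 = b.(0 | 0) :: ··b··> u4
  u4 = 0 | 0 :: ∅
Reachable graph of Q (5 states):
  v0 = a.b.a.b.(0 | 0) + 0 :: ··a··> v1
  v1 = b.a.b.(0 | 0) :: ··b··> v2
  v2 = a.b.(0 | 0) :: ··a··> v3
  v3 = b.(0 | 0) :: ··b··> v4
  v4 = 0 | 0 :: ∅
Bisimilarity quotient blocks:
  B0 = {u0, v0}
  B1 = {u1, v1}
  B2 = {u2, v2}
  B3 = {u3, v3}
  B4 = {u4, v4}
u0 ∈ B0, v0 ∈ B0 → same block

bisimilar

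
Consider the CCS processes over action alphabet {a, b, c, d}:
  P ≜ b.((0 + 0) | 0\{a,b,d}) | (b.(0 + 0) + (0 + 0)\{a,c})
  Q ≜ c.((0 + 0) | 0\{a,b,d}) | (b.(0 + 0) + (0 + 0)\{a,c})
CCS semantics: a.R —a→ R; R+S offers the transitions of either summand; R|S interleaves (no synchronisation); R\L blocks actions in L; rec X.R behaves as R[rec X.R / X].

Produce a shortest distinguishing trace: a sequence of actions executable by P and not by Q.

bb

LTS(P): 4 reachable states
  m0 = b.((0 + 0) | 0\{a,b,d}) | (b.(0 + 0) + (0 + 0)\{a,c}) has moves =b=> m1, =b=> m2
  m1 = (0 + 0) | 0\{a,b,d} | (b.(0 + 0) + (0 + 0)\{a,c}) has moves =b=> m3
  m2 = b.((0 + 0) | 0\{a,b,d}) | (0 + 0) has moves =b=> m3
  m3 = (0 + 0) | 0\{a,b,d} | (0 + 0) has moves ∅
LTS(Q): 4 reachable states
  n0 = c.((0 + 0) | 0\{a,b,d}) | (b.(0 + 0) + (0 + 0)\{a,c}) has moves =b=> n1, =c=> n2
  n1 = c.((0 + 0) | 0\{a,b,d}) | (0 + 0) has moves =c=> n3
  n2 = (0 + 0) | 0\{a,b,d} | (b.(0 + 0) + (0 + 0)\{a,c}) has moves =b=> n3
  n3 = (0 + 0) | 0\{a,b,d} | (0 + 0) has moves ∅
Trace ⟨bb⟩ through P, begin at {m0}:
  [1] b ⇒ {m1, m2}
  [2] b ⇒ {m3}
  ✓ P
Trace ⟨bb⟩ through Q, begin at {n0}:
  [1] b ⇒ {n1}
  [2] b ⇒ ∅  — Q cannot continue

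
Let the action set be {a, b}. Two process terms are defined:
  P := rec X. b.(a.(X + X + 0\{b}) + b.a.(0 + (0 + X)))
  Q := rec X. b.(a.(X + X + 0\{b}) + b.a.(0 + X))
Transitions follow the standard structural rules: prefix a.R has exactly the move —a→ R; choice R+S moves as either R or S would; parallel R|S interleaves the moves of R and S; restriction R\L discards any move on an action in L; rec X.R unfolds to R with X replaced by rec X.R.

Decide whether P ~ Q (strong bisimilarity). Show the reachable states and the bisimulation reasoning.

LTS(P): 5 reachable states
  s0 = rec X. b.(a.(X + X + 0\{b}) + b.a.(0 + (0 + X))) :: -b-> s1
  s1 = a.((rec X. b.(a.(X + X + 0\{b}) + b.a.(0 + (0 + X)))) + (rec X. b.(a.(X + X + 0\{b}) + b.a.(0 + (0 + X)))) + 0\{b}) + b.a.(0 + (0 + (rec X. b.(a.(X + X + 0\{b}) + b.a.(0 + (0 + X)))))) :: -a-> s2, -b-> s3
  s2 = (rec X. b.(a.(X + X + 0\{b}) + b.a.(0 + (0 + X)))) + (rec X. b.(a.(X + X + 0\{b}) + b.a.(0 + (0 + X)))) + 0\{b} :: -b-> s1
  s3 = a.(0 + (0 + (rec X. b.(a.(X + X + 0\{b}) + b.a.(0 + (0 + X)))))) :: -a-> s4
  s4 = 0 + (0 + (rec X. b.(a.(X + X + 0\{b}) + b.a.(0 + (0 + X))))) :: -b-> s1
LTS(Q): 5 reachable states
  t0 = rec X. b.(a.(X + X + 0\{b}) + b.a.(0 + X)) :: -b-> t1
  t1 = a.((rec X. b.(a.(X + X + 0\{b}) + b.a.(0 + X))) + (rec X. b.(a.(X + X + 0\{b}) + b.a.(0 + X))) + 0\{b}) + b.a.(0 + (rec X. b.(a.(X + X + 0\{b}) + b.a.(0 + X)))) :: -a-> t2, -b-> t3
  t2 = (rec X. b.(a.(X + X + 0\{b}) + b.a.(0 + X))) + (rec X. b.(a.(X + X + 0\{b}) + b.a.(0 + X))) + 0\{b} :: -b-> t1
  t3 = a.(0 + (rec X. b.(a.(X + X + 0\{b}) + b.a.(0 + X)))) :: -a-> t4
  t4 = 0 + (rec X. b.(a.(X + X + 0\{b}) + b.a.(0 + X))) :: -b-> t1
Partition-refinement fixed point:
  B0 = {s0, s2, s4, t0, t2, t4}
  B1 = {s1, t1}
  B2 = {s3, t3}
s0 ∈ B0, t0 ∈ B0 → same block

P ~ Q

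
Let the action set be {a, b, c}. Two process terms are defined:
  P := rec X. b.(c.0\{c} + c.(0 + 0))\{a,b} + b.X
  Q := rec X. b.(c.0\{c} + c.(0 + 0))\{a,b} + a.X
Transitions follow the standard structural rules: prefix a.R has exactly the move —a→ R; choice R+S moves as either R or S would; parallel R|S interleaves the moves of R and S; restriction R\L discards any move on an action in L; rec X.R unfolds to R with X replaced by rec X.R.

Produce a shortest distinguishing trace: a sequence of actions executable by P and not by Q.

Reachable graph of P (4 states):
  m0 = rec X. b.(c.0\{c} + c.(0 + 0))\{a,b} + b.X :: —b→ m0, —b→ m1
  m1 = (c.0\{c} + c.(0 + 0))\{a,b} :: —c→ m2, —c→ m3
  m2 = (0 + 0)\{a,b} :: (no moves)
  m3 = 0\{c}\{a,b} :: (no moves)
Reachable graph of Q (4 states):
  n0 = rec X. b.(c.0\{c} + c.(0 + 0))\{a,b} + a.X :: —a→ n0, —b→ n1
  n1 = (c.0\{c} + c.(0 + 0))\{a,b} :: —c→ n2, —c→ n3
  n2 = (0 + 0)\{a,b} :: (no moves)
  n3 = 0\{c}\{a,b} :: (no moves)
Trace ⟨bb⟩ through P, begin at {m0}:
  step 1 (b): {m0, m1}
  step 2 (b): {m0, m1}
  — P admits the full trace.
Trace ⟨bb⟩ through Q, begin at {n0}:
  step 1 (b): {n1}
  step 2 (b): no successor for Q

bb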